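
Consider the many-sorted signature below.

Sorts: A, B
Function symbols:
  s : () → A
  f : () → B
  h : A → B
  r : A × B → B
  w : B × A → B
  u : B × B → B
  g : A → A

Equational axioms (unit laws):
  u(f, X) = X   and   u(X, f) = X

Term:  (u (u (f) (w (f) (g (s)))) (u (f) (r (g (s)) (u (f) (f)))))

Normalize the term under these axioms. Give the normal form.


1. (u (u (f) (w (f) (g (s)))) (u (f) (r (g (s)) (u (f) (f)))))  →  (u (w (f) (g (s))) (u (f) (r (g (s)) (u (f) (f)))))
2. (u (w (f) (g (s))) (u (f) (r (g (s)) (u (f) (f)))))  →  (u (w (f) (g (s))) (r (g (s)) (u (f) (f))))
3. (u (w (f) (g (s))) (r (g (s)) (u (f) (f))))  →  (u (w (f) (g (s))) (r (g (s)) (f)))

normal form = (u (w (f) (g (s))) (r (g (s)) (f)))


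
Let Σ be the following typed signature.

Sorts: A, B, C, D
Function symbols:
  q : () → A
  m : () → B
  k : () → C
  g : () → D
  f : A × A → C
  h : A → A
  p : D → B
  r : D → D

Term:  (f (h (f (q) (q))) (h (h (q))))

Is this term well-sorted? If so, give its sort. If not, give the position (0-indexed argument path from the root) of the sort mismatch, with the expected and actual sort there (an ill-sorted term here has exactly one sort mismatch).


ill-sorted at position [0, 0]: expected A, got C

      (q) : A
      (q) : A
    (f (q) (q)) : C
  (h (f (q) (q))) : ✗ arg 0 at [0, 0] has sort C, expected A
      (q) : A
    (h (q)) : A
  (h (h (q))) : A


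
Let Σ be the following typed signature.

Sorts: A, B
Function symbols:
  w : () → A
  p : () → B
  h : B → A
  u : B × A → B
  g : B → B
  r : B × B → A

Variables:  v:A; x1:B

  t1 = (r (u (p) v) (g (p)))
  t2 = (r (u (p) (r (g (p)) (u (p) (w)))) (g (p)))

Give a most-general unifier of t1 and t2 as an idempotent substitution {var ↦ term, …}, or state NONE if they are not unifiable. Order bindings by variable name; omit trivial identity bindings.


{v ↦ (r (g (p)) (u (p) (w)))}


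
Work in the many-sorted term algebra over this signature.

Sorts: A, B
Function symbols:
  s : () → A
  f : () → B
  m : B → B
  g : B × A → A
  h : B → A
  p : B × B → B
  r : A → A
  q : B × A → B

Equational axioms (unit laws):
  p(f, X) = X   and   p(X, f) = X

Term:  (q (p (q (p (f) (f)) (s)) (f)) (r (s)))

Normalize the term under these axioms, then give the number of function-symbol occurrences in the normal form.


1. (q (p (q (p (f) (f)) (s)) (f)) (r (s)))  →  (q (q (p (f) (f)) (s)) (r (s)))
2. (q (q (p (f) (f)) (s)) (r (s)))  →  (q (q (f) (s)) (r (s)))
normal form: (q (q (f) (s)) (r (s)))

size = 6


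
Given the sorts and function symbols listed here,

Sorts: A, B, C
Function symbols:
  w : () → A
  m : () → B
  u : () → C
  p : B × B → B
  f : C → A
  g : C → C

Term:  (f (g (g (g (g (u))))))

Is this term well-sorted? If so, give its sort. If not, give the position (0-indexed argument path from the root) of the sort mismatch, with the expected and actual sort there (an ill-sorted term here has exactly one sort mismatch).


          (u) : C
        (g (u)) : C
      (g (g (u))) : C
    (g (g (g (u)))) : C
  (g (g (g (g (u))))) : C
(f (g (g (g (g (u)))))) : A

well-sorted; sort = A


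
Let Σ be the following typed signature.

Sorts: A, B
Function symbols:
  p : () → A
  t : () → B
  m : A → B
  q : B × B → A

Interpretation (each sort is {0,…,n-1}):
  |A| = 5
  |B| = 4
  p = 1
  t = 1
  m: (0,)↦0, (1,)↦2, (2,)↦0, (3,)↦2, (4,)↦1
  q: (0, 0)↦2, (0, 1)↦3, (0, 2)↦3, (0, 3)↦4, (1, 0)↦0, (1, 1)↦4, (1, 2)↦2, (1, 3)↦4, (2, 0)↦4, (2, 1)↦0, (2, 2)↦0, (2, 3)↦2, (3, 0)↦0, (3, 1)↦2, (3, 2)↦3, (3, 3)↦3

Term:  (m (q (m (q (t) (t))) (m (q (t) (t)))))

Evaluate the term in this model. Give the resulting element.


value = 1

  t = 1
  t = 1
  (q (t) (t)) = q(1, 1) = 4
  (m (q (t) (t))) = m(4,) = 1
  t = 1
  t = 1
  (q (t) (t)) = q(1, 1) = 4
  (m (q (t) (t))) = m(4,) = 1
  (q (m (q (t) (t))) (m (q (t) (t)))) = q(1, 1) = 4
  (m (q (m (q (t) (t))) (m (q (t) (t))))) = m(4,) = 1


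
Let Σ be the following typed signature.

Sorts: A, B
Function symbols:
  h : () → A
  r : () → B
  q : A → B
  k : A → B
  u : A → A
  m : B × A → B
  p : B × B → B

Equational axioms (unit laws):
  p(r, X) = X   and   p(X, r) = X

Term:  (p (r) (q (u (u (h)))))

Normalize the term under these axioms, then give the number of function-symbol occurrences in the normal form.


1. (p (r) (q (u (u (h)))))  →  (q (u (u (h))))
normal form: (q (u (u (h))))

size = 4


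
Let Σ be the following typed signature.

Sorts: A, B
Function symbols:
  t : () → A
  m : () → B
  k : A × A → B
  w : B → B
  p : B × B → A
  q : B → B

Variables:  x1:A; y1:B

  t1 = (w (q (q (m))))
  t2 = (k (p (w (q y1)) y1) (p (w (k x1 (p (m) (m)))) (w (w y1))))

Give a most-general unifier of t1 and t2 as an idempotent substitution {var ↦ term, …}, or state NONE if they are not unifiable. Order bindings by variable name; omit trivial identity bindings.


NONE (not unifiable)

head clash or occurs-check failure — not unifiable


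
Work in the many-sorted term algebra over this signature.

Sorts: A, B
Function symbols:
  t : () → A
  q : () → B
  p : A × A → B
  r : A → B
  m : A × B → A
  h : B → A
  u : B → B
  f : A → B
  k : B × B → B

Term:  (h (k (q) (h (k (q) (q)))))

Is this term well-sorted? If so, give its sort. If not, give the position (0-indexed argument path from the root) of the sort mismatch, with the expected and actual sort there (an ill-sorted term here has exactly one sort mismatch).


ill-sorted at position [0, 1]: expected B, got A

    (q) : B
        (q) : B
        (q) : B
      (k (q) (q)) : B
    (h (k (q) (q))) : A
  (k (q) (h (k (q) (q)))) : ✗ arg 1 at [0, 1] has sort A, expected B


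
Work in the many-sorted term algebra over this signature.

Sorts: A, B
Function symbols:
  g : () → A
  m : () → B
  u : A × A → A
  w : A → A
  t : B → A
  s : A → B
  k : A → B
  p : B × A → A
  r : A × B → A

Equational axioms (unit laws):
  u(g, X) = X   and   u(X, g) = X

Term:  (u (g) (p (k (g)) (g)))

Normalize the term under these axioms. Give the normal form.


1. (u (g) (p (k (g)) (g)))  →  (p (k (g)) (g))

normal form = (p (k (g)) (g))


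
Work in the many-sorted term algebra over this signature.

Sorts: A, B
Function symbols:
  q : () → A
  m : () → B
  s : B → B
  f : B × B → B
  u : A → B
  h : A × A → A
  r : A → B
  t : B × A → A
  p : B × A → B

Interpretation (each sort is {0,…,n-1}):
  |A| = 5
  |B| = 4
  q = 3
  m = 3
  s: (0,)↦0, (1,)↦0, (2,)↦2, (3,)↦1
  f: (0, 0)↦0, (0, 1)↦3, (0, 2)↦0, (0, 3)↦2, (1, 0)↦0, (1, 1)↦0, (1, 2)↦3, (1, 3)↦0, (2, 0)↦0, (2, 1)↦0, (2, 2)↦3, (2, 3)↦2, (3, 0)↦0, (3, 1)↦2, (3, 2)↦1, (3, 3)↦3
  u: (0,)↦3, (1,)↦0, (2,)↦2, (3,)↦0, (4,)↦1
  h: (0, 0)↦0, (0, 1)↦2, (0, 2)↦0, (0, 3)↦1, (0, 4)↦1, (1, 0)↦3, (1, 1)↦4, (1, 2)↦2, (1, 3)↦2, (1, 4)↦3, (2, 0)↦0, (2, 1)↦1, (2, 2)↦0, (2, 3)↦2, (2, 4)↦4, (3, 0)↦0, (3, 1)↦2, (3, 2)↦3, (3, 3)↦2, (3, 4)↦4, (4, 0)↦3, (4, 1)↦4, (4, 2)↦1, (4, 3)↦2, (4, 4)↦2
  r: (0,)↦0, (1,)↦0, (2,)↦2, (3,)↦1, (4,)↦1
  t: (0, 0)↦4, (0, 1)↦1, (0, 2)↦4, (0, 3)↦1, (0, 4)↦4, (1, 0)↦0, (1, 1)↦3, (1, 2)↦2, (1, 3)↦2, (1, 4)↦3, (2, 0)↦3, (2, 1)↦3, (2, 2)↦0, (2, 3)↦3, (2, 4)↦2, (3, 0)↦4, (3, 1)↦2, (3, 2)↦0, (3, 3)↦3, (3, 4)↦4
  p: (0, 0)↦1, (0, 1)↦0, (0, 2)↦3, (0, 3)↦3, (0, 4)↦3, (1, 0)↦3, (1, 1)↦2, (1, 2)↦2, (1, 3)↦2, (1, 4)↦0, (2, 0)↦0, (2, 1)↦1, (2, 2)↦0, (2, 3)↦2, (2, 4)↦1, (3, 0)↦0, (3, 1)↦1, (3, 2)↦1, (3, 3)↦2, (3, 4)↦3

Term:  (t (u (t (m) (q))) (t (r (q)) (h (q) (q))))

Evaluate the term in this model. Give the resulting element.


value = 4

  m = 3
  q = 3
  (t (m) (q)) = t(3, 3) = 3
  (u (t (m) (q))) = u(3,) = 0
  q = 3
  (r (q)) = r(3,) = 1
  q = 3
  q = 3
  (h (q) (q)) = h(3, 3) = 2
  (t (r (q)) (h (q) (q))) = t(1, 2) = 2
  (t (u (t (m) (q))) (t (r (q)) (h (q) (q)))) = t(0, 2) = 4


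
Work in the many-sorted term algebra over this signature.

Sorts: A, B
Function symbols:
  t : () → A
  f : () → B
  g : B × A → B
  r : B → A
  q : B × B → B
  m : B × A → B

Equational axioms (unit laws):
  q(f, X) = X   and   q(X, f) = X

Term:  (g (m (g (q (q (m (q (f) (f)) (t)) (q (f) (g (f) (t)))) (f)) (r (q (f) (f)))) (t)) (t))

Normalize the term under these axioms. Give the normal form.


1. (g (m (g (q (q (m (q (f) (f)) (t)) (q (f) (g (f) (t)))) (f)) (r (q (f) (f)))) (t)) (t))  →  (g (m (g (q (m (q (f) (f)) (t)) (q (f) (g (f) (t)))) (r (q (f) (f)))) (t)) (t))
2. (g (m (g (q (m (q (f) (f)) (t)) (q (f) (g (f) (t)))) (r (q (f) (f)))) (t)) (t))  →  (g (m (g (q (m (f) (t)) (q (f) (g (f) (t)))) (r (q (f) (f)))) (t)) (t))
3. (g (m (g (q (m (f) (t)) (q (f) (g (f) (t)))) (r (q (f) (f)))) (t)) (t))  →  (g (m (g (q (m (f) (t)) (g (f) (t))) (r (q (f) (f)))) (t)) (t))
4. (g (m (g (q (m (f) (t)) (g (f) (t))) (r (q (f) (f)))) (t)) (t))  →  (g (m (g (q (m (f) (t)) (g (f) (t))) (r (f))) (t)) (t))

normal form = (g (m (g (q (m (f) (t)) (g (f) (t))) (r (f))) (t)) (t))


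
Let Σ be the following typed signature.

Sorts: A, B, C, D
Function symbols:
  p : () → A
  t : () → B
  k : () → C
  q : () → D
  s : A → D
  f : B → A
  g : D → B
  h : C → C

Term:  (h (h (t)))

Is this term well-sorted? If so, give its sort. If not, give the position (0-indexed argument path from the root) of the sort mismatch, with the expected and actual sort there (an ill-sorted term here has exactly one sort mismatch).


ill-sorted at position [0, 0]: expected C, got B

    (t) : B
  (h (t)) : ✗ arg 0 at [0, 0] has sort B, expected C


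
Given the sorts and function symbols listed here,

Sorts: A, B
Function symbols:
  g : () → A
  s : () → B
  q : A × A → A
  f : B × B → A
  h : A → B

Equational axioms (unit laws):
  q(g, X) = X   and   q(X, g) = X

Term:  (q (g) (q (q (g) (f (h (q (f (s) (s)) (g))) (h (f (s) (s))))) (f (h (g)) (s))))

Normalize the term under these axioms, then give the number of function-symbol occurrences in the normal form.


1. (q (g) (q (q (g) (f (h (q (f (s) (s)) (g))) (h (f (s) (s))))) (f (h (g)) (s))))  →  (q (q (g) (f (h (q (f (s) (s)) (g))) (h (f (s) (s))))) (f (h (g)) (s)))
2. (q (q (g) (f (h (q (f (s) (s)) (g))) (h (f (s) (s))))) (f (h (g)) (s)))  →  (q (f (h (q (f (s) (s)) (g))) (h (f (s) (s)))) (f (h (g)) (s)))
3. (q (f (h (q (f (s) (s)) (g))) (h (f (s) (s)))) (f (h (g)) (s)))  →  (q (f (h (f (s) (s))) (h (f (s) (s)))) (f (h (g)) (s)))
normal form: (q (f (h (f (s) (s))) (h (f (s) (s)))) (f (h (g)) (s)))

size = 14


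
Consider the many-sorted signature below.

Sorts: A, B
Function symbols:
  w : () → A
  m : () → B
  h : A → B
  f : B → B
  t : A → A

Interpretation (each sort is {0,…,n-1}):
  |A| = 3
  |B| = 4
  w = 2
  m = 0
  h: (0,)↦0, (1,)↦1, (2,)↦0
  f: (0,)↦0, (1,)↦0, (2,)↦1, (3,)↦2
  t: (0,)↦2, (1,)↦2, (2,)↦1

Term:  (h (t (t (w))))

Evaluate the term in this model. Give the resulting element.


  w = 2
  (t (w)) = t(2,) = 1
  (t (t (w))) = t(1,) = 2
  (h (t (t (w)))) = h(2,) = 0

value = 0


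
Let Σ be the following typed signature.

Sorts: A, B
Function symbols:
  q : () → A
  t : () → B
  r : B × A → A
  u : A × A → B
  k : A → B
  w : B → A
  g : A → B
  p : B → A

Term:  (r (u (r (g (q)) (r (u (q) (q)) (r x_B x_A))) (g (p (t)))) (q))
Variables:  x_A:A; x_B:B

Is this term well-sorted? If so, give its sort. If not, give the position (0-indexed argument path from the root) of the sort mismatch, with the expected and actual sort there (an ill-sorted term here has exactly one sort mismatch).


ill-sorted at position [0, 1]: expected A, got B

        (q) : A
      (g (q)) : B
          (q) : A
          (q) : A
        (u (q) (q)) : B
          x_B : B
          x_A : A
        (r x_B x_A) : A
      (r (u (q) (q)) (r x_B x_A)) : A
    (r (g (q)) (r (u (q) (q)) (r x_B x_A))) : A
        (t) : B
      (p (t)) : A
    (g (p (t))) : B
  (u (r (g (q)) (r (u (q) (q)) (r x_B x_A))) (g (p (t)))) : ✗ arg 1 at [0, 1] has sort B, expected A
  (q) : A


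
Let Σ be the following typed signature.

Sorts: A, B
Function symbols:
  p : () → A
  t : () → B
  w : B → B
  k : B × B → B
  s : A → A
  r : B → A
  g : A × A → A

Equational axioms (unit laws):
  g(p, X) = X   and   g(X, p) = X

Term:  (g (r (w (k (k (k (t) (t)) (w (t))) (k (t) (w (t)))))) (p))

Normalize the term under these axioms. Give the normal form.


normal form = (r (w (k (k (k (t) (t)) (w (t))) (k (t) (w (t))))))

1. (g (r (w (k (k (k (t) (t)) (w (t))) (k (t) (w (t)))))) (p))  →  (r (w (k (k (k (t) (t)) (w (t))) (k (t) (w (t))))))


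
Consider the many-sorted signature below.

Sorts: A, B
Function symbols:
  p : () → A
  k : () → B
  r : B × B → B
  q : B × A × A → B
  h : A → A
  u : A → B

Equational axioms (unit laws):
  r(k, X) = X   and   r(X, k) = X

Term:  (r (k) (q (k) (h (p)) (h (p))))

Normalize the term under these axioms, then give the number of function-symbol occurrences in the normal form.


1. (r (k) (q (k) (h (p)) (h (p))))  →  (q (k) (h (p)) (h (p)))
normal form: (q (k) (h (p)) (h (p)))

size = 6


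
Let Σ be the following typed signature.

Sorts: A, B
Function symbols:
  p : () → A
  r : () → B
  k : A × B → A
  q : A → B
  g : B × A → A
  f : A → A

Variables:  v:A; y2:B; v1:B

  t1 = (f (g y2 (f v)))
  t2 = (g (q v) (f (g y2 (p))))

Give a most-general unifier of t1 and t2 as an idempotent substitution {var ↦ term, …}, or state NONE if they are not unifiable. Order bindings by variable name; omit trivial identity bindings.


NONE (not unifiable)

head clash or occurs-check failure — not unifiable


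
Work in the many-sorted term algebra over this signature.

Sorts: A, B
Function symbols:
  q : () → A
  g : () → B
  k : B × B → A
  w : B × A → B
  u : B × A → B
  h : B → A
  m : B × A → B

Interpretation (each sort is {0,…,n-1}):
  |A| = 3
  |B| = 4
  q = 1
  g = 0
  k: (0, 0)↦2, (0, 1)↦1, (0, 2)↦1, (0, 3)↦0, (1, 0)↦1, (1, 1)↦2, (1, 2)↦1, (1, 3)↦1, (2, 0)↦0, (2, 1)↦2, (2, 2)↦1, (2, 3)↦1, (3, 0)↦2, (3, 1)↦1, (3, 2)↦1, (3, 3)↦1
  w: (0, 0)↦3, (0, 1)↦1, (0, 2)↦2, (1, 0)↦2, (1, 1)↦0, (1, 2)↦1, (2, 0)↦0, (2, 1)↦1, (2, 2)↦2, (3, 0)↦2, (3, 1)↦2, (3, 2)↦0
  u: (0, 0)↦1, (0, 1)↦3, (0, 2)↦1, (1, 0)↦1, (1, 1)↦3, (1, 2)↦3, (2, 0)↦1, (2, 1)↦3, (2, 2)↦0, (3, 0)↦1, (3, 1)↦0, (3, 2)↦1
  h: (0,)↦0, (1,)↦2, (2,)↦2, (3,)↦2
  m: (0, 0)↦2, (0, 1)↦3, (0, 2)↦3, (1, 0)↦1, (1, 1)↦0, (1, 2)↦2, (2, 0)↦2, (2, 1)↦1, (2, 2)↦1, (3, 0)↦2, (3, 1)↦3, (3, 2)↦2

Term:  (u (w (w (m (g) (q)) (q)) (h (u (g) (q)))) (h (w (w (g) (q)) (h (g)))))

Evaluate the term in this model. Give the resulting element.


value = 0

  g = 0
  q = 1
  (m (g) (q)) = m(0, 1) = 3
  q = 1
  (w (m (g) (q)) (q)) = w(3, 1) = 2
  g = 0
  q = 1
  (u (g) (q)) = u(0, 1) = 3
  (h (u (g) (q))) = h(3,) = 2
  (w (w (m (g) (q)) (q)) (h (u (g) (q)))) = w(2, 2) = 2
  g = 0
  q = 1
  (w (g) (q)) = w(0, 1) = 1
  g = 0
  (h (g)) = h(0,) = 0
  (w (w (g) (q)) (h (g))) = w(1, 0) = 2
  (h (w (w (g) (q)) (h (g)))) = h(2,) = 2
  (u (w (w (m (g) (q)) (q)) (h (u (g) (q)))) (h (w (w (g) (q)) (h (g))))) = u(2, 2) = 0


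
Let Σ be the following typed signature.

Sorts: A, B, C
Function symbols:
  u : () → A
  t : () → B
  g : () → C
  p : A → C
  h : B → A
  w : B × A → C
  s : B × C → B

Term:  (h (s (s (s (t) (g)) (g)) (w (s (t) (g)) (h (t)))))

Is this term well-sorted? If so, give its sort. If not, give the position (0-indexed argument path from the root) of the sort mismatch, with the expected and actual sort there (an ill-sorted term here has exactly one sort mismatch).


well-sorted; sort = A

        (t) : B
        (g) : C
      (s (t) (g)) : B
      (g) : C
    (s (s (t) (g)) (g)) : B
        (t) : B
        (g) : C
      (s (t) (g)) : B
        (t) : B
      (h (t)) : A
    (w (s (t) (g)) (h (t))) : C
  (s (s (s (t) (g)) (g)) (w (s (t) (g)) (h (t)))) : B
(h (s (s (s (t) (g)) (g)) (w (s (t) (g)) (h (t))))) : A


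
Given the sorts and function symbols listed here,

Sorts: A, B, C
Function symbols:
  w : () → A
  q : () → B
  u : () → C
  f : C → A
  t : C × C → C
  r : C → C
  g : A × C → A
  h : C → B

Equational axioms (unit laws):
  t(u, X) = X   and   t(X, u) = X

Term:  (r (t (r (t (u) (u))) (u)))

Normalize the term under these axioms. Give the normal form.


normal form = (r (r (u)))

1. (r (t (r (t (u) (u))) (u)))  →  (r (r (t (u) (u))))
2. (r (r (t (u) (u))))  →  (r (r (u)))


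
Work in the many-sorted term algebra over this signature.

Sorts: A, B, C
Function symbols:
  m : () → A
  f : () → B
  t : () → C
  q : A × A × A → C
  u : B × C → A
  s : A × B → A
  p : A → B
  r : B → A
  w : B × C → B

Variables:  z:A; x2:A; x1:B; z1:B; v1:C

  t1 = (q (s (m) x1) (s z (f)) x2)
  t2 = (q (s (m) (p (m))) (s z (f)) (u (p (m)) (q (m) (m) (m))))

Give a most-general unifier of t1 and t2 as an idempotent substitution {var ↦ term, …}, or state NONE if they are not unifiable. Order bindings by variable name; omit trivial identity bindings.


{x1 ↦ (p (m)), x2 ↦ (u (p (m)) (q (m) (m) (m)))}


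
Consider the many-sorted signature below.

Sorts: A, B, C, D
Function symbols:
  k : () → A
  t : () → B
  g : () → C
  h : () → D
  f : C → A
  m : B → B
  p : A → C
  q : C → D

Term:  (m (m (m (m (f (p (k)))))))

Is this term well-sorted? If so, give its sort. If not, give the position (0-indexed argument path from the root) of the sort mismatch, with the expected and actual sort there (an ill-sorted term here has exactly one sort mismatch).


            (k) : A
          (p (k)) : C
        (f (p (k))) : A
      (m (f (p (k)))) : ✗ arg 0 at [0, 0, 0, 0] has sort A, expected B

ill-sorted at position [0, 0, 0, 0]: expected B, got A


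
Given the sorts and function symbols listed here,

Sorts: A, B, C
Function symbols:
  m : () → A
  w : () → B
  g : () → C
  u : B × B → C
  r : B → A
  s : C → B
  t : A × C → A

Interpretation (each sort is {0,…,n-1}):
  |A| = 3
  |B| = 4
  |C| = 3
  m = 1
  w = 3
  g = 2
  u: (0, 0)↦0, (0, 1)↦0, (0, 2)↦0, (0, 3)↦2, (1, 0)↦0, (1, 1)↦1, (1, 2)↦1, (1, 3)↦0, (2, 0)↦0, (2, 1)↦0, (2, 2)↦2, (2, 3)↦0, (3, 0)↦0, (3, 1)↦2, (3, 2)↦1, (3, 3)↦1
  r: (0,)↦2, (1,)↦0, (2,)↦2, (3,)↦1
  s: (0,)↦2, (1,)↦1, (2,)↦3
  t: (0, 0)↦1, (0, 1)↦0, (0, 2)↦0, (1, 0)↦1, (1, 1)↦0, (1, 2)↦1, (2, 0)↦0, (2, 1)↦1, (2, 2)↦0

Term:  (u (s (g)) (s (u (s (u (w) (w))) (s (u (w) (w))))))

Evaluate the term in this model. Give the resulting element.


value = 2

  g = 2
  (s (g)) = s(2,) = 3
  w = 3
  w = 3
  (u (w) (w)) = u(3, 3) = 1
  (s (u (w) (w))) = s(1,) = 1
  w = 3
  w = 3
  (u (w) (w)) = u(3, 3) = 1
  (s (u (w) (w))) = s(1,) = 1
  (u (s (u (w) (w))) (s (u (w) (w)))) = u(1, 1) = 1
  (s (u (s (u (w) (w))) (s (u (w) (w))))) = s(1,) = 1
  (u (s (g)) (s (u (s (u (w) (w))) (s (u (w) (w)))))) = u(3, 1) = 2


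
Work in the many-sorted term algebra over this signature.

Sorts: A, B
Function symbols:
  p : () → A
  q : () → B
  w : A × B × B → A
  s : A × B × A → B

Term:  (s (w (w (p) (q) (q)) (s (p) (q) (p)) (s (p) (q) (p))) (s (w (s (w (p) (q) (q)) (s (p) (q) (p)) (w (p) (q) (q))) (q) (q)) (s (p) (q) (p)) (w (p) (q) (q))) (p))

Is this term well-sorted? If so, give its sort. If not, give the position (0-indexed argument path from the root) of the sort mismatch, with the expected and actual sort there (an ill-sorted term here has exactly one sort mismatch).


ill-sorted at position [1, 0, 0]: expected A, got B

      (p) : A
      (q) : B
      (q) : B
    (w (p) (q) (q)) : A
      (p) : A
      (q) : B
      (p) : A
    (s (p) (q) (p)) : B
      (p) : A
      (q) : B
      (p) : A
    (s (p) (q) (p)) : B
  (w (w (p) (q) (q)) (s (p) (q) (p)) (s (p) (q) (p))) : A
          (p) : A
          (q) : B
          (q) : B
        (w (p) (q) (q)) : A
          (p) : A
          (q) : B
          (p) : A
        (s (p) (q) (p)) : B
          (p) : A
          (q) : B
          (q) : B
        (w (p) (q) (q)) : A
      (s (w (p) (q) (q)) (s (p) (q) (p)) (w (p) (q) (q))) : B
      (q) : B
      (q) : B
    (w (s (w (p) (q) (q)) (s (p) (q) (p)) (w (p) (q) (q))) (q) (q)) : ✗ arg 0 at [1, 0, 0] has sort B, expected A
      (p) : A
      (q) : B
      (p) : A
    (s (p) (q) (p)) : B
      (p) : A
      (q) : B
      (q) : B
    (w (p) (q) (q)) : A
  (p) : A


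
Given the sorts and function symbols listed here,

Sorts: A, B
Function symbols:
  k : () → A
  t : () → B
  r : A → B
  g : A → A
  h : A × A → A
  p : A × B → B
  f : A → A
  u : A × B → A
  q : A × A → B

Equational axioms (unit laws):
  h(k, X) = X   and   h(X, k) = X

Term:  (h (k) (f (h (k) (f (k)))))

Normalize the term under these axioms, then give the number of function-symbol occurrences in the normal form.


size = 3

1. (h (k) (f (h (k) (f (k)))))  →  (f (h (k) (f (k))))
2. (f (h (k) (f (k))))  →  (f (f (k)))
normal form: (f (f (k)))


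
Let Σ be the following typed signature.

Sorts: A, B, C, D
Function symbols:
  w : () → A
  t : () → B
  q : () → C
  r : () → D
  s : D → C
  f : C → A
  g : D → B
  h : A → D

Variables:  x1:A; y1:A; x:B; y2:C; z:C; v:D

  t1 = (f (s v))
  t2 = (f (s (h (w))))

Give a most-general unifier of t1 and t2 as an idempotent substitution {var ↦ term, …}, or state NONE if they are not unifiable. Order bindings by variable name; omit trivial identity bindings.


{v ↦ (h (w))}


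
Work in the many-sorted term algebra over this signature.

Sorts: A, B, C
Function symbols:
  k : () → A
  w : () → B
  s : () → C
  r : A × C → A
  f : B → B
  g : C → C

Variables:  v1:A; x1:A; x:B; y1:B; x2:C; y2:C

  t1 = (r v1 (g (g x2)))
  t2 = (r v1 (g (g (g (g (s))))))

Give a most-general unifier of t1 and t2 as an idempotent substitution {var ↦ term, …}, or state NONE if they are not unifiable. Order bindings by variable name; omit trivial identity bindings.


{x2 ↦ (g (g (s)))}


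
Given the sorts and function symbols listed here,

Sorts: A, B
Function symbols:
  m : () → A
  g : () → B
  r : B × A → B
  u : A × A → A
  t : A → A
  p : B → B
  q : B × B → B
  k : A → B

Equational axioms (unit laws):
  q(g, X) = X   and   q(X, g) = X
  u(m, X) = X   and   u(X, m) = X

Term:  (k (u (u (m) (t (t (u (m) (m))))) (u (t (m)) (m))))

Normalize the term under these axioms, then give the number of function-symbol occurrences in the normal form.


size = 7

1. (k (u (u (m) (t (t (u (m) (m))))) (u (t (m)) (m))))  →  (k (u (t (t (u (m) (m)))) (u (t (m)) (m))))
2. (k (u (t (t (u (m) (m)))) (u (t (m)) (m))))  →  (k (u (t (t (m))) (u (t (m)) (m))))
3. (k (u (t (t (m))) (u (t (m)) (m))))  →  (k (u (t (t (m))) (t (m))))
normal form: (k (u (t (t (m))) (t (m))))


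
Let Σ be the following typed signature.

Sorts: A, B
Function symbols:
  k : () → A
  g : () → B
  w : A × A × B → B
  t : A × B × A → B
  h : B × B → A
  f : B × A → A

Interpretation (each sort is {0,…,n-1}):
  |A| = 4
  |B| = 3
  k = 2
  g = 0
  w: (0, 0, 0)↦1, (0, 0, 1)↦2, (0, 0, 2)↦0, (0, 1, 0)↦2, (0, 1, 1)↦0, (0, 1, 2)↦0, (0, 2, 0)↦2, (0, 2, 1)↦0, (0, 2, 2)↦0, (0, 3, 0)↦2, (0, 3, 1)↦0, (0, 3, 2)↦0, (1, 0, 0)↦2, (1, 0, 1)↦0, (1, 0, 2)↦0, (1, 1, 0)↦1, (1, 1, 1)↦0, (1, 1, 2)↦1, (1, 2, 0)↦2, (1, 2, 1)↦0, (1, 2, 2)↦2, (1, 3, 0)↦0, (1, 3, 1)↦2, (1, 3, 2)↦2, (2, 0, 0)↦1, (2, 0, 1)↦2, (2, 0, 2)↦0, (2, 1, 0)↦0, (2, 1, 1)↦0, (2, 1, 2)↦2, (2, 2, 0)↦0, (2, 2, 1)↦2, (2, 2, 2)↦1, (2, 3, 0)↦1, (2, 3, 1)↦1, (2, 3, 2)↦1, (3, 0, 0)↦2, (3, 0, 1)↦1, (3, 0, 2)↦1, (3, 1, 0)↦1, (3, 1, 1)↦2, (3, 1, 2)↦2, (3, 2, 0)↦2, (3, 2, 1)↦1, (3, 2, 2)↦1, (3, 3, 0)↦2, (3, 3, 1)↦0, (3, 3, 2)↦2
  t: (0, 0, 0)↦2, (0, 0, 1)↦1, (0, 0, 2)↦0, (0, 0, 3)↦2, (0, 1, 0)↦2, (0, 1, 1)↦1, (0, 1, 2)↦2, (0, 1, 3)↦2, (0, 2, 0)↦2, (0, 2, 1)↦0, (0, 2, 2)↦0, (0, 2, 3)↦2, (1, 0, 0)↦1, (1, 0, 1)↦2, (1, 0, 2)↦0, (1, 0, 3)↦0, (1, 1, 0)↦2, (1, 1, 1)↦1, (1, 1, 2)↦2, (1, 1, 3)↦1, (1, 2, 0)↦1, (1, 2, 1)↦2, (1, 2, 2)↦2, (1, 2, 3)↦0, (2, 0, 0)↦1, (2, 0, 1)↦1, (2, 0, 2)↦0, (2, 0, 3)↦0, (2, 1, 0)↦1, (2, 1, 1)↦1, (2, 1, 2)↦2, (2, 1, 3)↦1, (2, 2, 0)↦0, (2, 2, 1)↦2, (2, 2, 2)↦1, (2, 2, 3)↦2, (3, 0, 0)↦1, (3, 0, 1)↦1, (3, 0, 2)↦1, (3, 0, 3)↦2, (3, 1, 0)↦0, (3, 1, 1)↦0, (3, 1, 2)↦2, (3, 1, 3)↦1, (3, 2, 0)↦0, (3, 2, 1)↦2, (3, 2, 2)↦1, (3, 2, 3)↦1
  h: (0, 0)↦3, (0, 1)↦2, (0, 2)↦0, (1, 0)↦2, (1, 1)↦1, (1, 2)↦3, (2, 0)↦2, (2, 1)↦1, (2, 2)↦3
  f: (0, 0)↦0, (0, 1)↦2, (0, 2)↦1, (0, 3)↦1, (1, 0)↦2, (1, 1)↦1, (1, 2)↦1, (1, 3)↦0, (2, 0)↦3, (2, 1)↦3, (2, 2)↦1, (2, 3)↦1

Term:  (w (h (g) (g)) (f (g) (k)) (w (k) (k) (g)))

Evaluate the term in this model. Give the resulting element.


  g = 0
  g = 0
  (h (g) (g)) = h(0, 0) = 3
  g = 0
  k = 2
  (f (g) (k)) = f(0, 2) = 1
  k = 2
  k = 2
  g = 0
  (w (k) (k) (g)) = w(2, 2, 0) = 0
  (w (h (g) (g)) (f (g) (k)) (w (k) (k) (g))) = w(3, 1, 0) = 1

value = 1


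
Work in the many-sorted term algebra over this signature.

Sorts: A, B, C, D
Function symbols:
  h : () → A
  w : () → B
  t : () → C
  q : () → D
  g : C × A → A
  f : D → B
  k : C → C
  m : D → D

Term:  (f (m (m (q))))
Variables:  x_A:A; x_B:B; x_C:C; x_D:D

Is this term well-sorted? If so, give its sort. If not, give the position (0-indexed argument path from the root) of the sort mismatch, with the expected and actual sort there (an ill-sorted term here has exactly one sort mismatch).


      (q) : D
    (m (q)) : D
  (m (m (q))) : D
(f (m (m (q)))) : B

well-sorted; sort = B


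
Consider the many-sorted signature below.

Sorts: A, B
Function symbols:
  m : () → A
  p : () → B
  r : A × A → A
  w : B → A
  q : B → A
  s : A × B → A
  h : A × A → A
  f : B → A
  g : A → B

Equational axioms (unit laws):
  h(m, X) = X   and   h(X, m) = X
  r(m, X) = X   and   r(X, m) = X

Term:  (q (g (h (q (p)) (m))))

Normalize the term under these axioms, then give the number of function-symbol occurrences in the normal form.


1. (q (g (h (q (p)) (m))))  →  (q (g (q (p))))
normal form: (q (g (q (p))))

size = 4


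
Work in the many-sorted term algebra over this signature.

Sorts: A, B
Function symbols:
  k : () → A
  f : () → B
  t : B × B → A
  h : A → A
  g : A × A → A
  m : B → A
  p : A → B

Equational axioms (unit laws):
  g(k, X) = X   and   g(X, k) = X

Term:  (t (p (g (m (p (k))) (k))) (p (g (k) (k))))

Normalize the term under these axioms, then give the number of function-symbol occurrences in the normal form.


1. (t (p (g (m (p (k))) (k))) (p (g (k) (k))))  →  (t (p (m (p (k)))) (p (g (k) (k))))
2. (t (p (m (p (k)))) (p (g (k) (k))))  →  (t (p (m (p (k)))) (p (k)))
normal form: (t (p (m (p (k)))) (p (k)))

size = 7


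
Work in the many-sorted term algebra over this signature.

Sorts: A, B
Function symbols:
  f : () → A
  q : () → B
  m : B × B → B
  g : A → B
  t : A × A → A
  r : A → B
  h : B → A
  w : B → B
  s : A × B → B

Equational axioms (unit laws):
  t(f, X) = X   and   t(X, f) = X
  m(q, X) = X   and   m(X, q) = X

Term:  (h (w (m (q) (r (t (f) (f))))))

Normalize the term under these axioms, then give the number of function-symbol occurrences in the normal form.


size = 4

1. (h (w (m (q) (r (t (f) (f))))))  →  (h (w (r (t (f) (f)))))
2. (h (w (r (t (f) (f)))))  →  (h (w (r (f))))
normal form: (h (w (r (f))))


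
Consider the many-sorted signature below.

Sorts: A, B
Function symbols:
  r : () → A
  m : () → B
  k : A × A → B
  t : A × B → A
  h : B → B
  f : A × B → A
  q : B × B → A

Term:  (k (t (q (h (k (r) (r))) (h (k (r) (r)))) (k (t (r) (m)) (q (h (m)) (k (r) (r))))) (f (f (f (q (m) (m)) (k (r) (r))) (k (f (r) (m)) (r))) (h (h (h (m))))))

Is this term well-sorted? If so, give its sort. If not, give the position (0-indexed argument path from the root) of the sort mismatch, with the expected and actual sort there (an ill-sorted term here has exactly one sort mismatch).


well-sorted; sort = B

          (r) : A
          (r) : A
        (k (r) (r)) : B
      (h (k (r) (r))) : B
          (r) : A
          (r) : A
        (k (r) (r)) : B
      (h (k (r) (r))) : B
    (q (h (k (r) (r))) (h (k (r) (r)))) : A
        (r) : A
        (m) : B
      (t (r) (m)) : A
          (m) : B
        (h (m)) : B
          (r) : A
          (r) : A
        (k (r) (r)) : B
      (q (h (m)) (k (r) (r))) : A
    (k (t (r) (m)) (q (h (m)) (k (r) (r)))) : B
  (t (q (h (k (r) (r))) (h (k (r) (r)))) (k (t (r) (m)) (q (h (m)) (k (r) (r))))) : A
          (m) : B
          (m) : B
        (q (m) (m)) : A
          (r) : A
          (r) : A
        (k (r) (r)) : B
      (f (q (m) (m)) (k (r) (r))) : A
          (r) : A
          (m) : B
        (f (r) (m)) : A
        (r) : A
      (k (f (r) (m)) (r)) : B
    (f (f (q (m) (m)) (k (r) (r))) (k (f (r) (m)) (r))) : A
          (m) : B
        (h (m)) : B
      (h (h (m))) : B
    (h (h (h (m)))) : B
  (f (f (f (q (m) (m)) (k (r) (r))) (k (f (r) (m)) (r))) (h (h (h (m))))) : A
(k (t (q (h (k (r) (r))) (h (k (r) (r)))) (k (t (r) (m)) (q (h (m)) (k (r) (r))))) (f (f (f (q (m) (m)) (k (r) (r))) (k (f (r) (m)) (r))) (h (h (h (m)))))) : B


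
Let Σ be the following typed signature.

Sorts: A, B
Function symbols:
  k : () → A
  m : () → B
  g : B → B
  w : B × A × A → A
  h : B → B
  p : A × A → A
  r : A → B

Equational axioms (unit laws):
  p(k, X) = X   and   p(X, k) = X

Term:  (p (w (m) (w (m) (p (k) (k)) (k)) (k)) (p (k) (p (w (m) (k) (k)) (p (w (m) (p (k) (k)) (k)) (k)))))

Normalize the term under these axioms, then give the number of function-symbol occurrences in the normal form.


1. (p (w (m) (w (m) (p (k) (k)) (k)) (k)) (p (k) (p (w (m) (k) (k)) (p (w (m) (p (k) (k)) (k)) (k)))))  →  (p (w (m) (w (m) (k) (k)) (k)) (p (k) (p (w (m) (k) (k)) (p (w (m) (p (k) (k)) (k)) (k)))))
2. (p (w (m) (w (m) (k) (k)) (k)) (p (k) (p (w (m) (k) (k)) (p (w (m) (p (k) (k)) (k)) (k)))))  →  (p (w (m) (w (m) (k) (k)) (k)) (p (w (m) (k) (k)) (p (w (m) (p (k) (k)) (k)) (k))))
3. (p (w (m) (w (m) (k) (k)) (k)) (p (w (m) (k) (k)) (p (w (m) (p (k) (k)) (k)) (k))))  →  (p (w (m) (w (m) (k) (k)) (k)) (p (w (m) (k) (k)) (w (m) (p (k) (k)) (k))))
4. (p (w (m) (w (m) (k) (k)) (k)) (p (w (m) (k) (k)) (w (m) (p (k) (k)) (k))))  →  (p (w (m) (w (m) (k) (k)) (k)) (p (w (m) (k) (k)) (w (m) (k) (k))))
normal form: (p (w (m) (w (m) (k) (k)) (k)) (p (w (m) (k) (k)) (w (m) (k) (k))))

size = 17


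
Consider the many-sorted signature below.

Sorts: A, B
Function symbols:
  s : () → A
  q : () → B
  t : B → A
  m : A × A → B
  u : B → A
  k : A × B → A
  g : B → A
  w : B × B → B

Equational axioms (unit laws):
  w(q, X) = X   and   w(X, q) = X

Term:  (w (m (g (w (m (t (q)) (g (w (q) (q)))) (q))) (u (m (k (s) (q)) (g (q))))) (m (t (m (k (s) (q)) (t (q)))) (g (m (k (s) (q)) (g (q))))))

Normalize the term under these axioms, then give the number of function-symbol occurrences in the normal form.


1. (w (m (g (w (m (t (q)) (g (w (q) (q)))) (q))) (u (m (k (s) (q)) (g (q))))) (m (t (m (k (s) (q)) (t (q)))) (g (m (k (s) (q)) (g (q))))))  →  (w (m (g (m (t (q)) (g (w (q) (q))))) (u (m (k (s) (q)) (g (q))))) (m (t (m (k (s) (q)) (t (q)))) (g (m (k (s) (q)) (g (q))))))
2. (w (m (g (m (t (q)) (g (w (q) (q))))) (u (m (k (s) (q)) (g (q))))) (m (t (m (k (s) (q)) (t (q)))) (g (m (k (s) (q)) (g (q))))))  →  (w (m (g (m (t (q)) (g (q)))) (u (m (k (s) (q)) (g (q))))) (m (t (m (k (s) (q)) (t (q)))) (g (m (k (s) (q)) (g (q))))))
normal form: (w (m (g (m (t (q)) (g (q)))) (u (m (k (s) (q)) (g (q))))) (m (t (m (k (s) (q)) (t (q)))) (g (m (k (s) (q)) (g (q))))))

size = 30


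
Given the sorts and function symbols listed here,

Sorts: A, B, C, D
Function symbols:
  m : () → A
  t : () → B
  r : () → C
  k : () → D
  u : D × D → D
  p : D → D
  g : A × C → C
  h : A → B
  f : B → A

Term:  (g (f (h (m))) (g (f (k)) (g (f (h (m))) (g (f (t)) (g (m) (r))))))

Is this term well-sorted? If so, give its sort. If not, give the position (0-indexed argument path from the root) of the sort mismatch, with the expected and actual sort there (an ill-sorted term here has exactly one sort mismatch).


ill-sorted at position [1, 0, 0]: expected B, got D

      (m) : A
    (h (m)) : B
  (f (h (m))) : A
      (k) : D
    (f (k)) : ✗ arg 0 at [1, 0, 0] has sort D, expected B
          (m) : A
        (h (m)) : B
      (f (h (m))) : A
          (t) : B
        (f (t)) : A
          (m) : A
          (r) : C
        (g (m) (r)) : C
      (g (f (t)) (g (m) (r))) : C
    (g (f (h (m))) (g (f (t)) (g (m) (r)))) : C


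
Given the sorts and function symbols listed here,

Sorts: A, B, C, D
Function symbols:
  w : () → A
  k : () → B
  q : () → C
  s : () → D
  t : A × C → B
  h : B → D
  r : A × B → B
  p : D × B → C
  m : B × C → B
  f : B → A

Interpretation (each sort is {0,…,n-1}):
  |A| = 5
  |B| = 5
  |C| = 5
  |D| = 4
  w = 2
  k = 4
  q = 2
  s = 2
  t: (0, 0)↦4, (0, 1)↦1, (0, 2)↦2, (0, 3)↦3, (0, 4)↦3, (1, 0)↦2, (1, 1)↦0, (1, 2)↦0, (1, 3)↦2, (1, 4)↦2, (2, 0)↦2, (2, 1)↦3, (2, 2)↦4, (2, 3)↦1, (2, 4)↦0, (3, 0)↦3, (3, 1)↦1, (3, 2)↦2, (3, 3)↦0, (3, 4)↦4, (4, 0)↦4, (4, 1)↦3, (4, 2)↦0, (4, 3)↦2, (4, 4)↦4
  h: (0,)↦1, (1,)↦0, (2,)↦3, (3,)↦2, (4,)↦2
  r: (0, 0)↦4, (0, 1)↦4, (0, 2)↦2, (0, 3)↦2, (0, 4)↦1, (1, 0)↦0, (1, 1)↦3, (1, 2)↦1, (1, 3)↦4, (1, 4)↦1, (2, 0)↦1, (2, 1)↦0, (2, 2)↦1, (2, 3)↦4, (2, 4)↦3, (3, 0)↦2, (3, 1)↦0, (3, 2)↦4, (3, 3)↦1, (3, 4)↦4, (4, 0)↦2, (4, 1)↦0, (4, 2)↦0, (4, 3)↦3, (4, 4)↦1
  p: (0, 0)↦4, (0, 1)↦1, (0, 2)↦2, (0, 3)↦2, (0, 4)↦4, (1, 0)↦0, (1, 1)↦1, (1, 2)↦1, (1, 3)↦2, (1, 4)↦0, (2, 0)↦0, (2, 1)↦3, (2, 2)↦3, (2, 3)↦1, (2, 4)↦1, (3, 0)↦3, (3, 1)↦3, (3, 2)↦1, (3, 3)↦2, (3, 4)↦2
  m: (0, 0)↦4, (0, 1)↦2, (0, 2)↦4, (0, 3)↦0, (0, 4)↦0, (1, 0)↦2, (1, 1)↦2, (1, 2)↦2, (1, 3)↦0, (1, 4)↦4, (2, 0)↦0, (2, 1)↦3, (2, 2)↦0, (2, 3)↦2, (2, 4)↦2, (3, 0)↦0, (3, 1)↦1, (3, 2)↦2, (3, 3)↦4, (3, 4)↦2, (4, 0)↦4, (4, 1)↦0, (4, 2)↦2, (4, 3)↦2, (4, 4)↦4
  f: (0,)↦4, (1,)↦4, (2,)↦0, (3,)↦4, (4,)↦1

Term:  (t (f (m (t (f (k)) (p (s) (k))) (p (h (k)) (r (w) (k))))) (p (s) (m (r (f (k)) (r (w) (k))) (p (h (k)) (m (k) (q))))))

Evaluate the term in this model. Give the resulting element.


  k = 4
  (f (k)) = f(4,) = 1
  s = 2
  k = 4
  (p (s) (k)) = p(2, 4) = 1
  (t (f (k)) (p (s) (k))) = t(1, 1) = 0
  k = 4
  (h (k)) = h(4,) = 2
  w = 2
  k = 4
  (r (w) (k)) = r(2, 4) = 3
  (p (h (k)) (r (w) (k))) = p(2, 3) = 1
  (m (t (f (k)) (p (s) (k))) (p (h (k)) (r (w) (k)))) = m(0, 1) = 2
  (f (m (t (f (k)) (p (s) (k))) (p (h (k)) (r (w) (k))))) = f(2,) = 0
  s = 2
  k = 4
  (f (k)) = f(4,) = 1
  w = 2
  k = 4
  (r (w) (k)) = r(2, 4) = 3
  (r (f (k)) (r (w) (k))) = r(1, 3) = 4
  k = 4
  (h (k)) = h(4,) = 2
  k = 4
  q = 2
  (m (k) (q)) = m(4, 2) = 2
  (p (h (k)) (m (k) (q))) = p(2, 2) = 3
  (m (r (f (k)) (r (w) (k))) (p (h (k)) (m (k) (q)))) = m(4, 3) = 2
  (p (s) (m (r (f (k)) (r (w) (k))) (p (h (k)) (m (k) (q))))) = p(2, 2) = 3
  (t (f (m (t (f (k)) (p (s) (k))) (p (h (k)) (r (w) (k))))) (p (s) (m (r (f (k)) (r (w) (k))) (p (h (k)) (m (k) (q)))))) = t(0, 3) = 3

value = 3


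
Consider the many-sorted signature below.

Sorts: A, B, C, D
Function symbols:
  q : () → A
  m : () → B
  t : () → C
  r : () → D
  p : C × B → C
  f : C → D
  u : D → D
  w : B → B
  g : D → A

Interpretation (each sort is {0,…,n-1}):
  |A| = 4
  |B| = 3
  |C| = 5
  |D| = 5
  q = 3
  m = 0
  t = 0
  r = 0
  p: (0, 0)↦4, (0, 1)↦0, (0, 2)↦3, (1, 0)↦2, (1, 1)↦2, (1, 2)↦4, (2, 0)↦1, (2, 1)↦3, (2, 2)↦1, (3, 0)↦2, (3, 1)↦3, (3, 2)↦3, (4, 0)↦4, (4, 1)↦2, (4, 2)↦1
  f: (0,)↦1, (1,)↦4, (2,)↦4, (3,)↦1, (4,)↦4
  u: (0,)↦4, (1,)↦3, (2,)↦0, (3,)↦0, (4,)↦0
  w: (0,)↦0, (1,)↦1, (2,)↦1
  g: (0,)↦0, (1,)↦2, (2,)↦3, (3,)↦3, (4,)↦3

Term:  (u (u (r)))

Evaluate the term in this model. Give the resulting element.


  r = 0
  (u (r)) = u(0,) = 4
  (u (u (r))) = u(4,) = 0

value = 0


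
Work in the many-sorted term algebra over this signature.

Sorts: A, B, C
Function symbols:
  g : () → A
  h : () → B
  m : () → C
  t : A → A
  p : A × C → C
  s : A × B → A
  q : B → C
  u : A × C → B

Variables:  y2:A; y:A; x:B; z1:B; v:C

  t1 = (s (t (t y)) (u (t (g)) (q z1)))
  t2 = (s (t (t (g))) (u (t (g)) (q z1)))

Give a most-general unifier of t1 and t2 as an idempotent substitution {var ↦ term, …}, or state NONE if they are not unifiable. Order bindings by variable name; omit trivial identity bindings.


{y ↦ (g)}


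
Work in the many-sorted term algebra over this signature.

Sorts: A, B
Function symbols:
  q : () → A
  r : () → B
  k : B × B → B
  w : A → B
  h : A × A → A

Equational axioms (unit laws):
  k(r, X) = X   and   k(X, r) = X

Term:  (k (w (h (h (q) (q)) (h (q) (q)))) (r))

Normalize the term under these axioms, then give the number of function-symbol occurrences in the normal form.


1. (k (w (h (h (q) (q)) (h (q) (q)))) (r))  →  (w (h (h (q) (q)) (h (q) (q))))
normal form: (w (h (h (q) (q)) (h (q) (q))))

size = 8


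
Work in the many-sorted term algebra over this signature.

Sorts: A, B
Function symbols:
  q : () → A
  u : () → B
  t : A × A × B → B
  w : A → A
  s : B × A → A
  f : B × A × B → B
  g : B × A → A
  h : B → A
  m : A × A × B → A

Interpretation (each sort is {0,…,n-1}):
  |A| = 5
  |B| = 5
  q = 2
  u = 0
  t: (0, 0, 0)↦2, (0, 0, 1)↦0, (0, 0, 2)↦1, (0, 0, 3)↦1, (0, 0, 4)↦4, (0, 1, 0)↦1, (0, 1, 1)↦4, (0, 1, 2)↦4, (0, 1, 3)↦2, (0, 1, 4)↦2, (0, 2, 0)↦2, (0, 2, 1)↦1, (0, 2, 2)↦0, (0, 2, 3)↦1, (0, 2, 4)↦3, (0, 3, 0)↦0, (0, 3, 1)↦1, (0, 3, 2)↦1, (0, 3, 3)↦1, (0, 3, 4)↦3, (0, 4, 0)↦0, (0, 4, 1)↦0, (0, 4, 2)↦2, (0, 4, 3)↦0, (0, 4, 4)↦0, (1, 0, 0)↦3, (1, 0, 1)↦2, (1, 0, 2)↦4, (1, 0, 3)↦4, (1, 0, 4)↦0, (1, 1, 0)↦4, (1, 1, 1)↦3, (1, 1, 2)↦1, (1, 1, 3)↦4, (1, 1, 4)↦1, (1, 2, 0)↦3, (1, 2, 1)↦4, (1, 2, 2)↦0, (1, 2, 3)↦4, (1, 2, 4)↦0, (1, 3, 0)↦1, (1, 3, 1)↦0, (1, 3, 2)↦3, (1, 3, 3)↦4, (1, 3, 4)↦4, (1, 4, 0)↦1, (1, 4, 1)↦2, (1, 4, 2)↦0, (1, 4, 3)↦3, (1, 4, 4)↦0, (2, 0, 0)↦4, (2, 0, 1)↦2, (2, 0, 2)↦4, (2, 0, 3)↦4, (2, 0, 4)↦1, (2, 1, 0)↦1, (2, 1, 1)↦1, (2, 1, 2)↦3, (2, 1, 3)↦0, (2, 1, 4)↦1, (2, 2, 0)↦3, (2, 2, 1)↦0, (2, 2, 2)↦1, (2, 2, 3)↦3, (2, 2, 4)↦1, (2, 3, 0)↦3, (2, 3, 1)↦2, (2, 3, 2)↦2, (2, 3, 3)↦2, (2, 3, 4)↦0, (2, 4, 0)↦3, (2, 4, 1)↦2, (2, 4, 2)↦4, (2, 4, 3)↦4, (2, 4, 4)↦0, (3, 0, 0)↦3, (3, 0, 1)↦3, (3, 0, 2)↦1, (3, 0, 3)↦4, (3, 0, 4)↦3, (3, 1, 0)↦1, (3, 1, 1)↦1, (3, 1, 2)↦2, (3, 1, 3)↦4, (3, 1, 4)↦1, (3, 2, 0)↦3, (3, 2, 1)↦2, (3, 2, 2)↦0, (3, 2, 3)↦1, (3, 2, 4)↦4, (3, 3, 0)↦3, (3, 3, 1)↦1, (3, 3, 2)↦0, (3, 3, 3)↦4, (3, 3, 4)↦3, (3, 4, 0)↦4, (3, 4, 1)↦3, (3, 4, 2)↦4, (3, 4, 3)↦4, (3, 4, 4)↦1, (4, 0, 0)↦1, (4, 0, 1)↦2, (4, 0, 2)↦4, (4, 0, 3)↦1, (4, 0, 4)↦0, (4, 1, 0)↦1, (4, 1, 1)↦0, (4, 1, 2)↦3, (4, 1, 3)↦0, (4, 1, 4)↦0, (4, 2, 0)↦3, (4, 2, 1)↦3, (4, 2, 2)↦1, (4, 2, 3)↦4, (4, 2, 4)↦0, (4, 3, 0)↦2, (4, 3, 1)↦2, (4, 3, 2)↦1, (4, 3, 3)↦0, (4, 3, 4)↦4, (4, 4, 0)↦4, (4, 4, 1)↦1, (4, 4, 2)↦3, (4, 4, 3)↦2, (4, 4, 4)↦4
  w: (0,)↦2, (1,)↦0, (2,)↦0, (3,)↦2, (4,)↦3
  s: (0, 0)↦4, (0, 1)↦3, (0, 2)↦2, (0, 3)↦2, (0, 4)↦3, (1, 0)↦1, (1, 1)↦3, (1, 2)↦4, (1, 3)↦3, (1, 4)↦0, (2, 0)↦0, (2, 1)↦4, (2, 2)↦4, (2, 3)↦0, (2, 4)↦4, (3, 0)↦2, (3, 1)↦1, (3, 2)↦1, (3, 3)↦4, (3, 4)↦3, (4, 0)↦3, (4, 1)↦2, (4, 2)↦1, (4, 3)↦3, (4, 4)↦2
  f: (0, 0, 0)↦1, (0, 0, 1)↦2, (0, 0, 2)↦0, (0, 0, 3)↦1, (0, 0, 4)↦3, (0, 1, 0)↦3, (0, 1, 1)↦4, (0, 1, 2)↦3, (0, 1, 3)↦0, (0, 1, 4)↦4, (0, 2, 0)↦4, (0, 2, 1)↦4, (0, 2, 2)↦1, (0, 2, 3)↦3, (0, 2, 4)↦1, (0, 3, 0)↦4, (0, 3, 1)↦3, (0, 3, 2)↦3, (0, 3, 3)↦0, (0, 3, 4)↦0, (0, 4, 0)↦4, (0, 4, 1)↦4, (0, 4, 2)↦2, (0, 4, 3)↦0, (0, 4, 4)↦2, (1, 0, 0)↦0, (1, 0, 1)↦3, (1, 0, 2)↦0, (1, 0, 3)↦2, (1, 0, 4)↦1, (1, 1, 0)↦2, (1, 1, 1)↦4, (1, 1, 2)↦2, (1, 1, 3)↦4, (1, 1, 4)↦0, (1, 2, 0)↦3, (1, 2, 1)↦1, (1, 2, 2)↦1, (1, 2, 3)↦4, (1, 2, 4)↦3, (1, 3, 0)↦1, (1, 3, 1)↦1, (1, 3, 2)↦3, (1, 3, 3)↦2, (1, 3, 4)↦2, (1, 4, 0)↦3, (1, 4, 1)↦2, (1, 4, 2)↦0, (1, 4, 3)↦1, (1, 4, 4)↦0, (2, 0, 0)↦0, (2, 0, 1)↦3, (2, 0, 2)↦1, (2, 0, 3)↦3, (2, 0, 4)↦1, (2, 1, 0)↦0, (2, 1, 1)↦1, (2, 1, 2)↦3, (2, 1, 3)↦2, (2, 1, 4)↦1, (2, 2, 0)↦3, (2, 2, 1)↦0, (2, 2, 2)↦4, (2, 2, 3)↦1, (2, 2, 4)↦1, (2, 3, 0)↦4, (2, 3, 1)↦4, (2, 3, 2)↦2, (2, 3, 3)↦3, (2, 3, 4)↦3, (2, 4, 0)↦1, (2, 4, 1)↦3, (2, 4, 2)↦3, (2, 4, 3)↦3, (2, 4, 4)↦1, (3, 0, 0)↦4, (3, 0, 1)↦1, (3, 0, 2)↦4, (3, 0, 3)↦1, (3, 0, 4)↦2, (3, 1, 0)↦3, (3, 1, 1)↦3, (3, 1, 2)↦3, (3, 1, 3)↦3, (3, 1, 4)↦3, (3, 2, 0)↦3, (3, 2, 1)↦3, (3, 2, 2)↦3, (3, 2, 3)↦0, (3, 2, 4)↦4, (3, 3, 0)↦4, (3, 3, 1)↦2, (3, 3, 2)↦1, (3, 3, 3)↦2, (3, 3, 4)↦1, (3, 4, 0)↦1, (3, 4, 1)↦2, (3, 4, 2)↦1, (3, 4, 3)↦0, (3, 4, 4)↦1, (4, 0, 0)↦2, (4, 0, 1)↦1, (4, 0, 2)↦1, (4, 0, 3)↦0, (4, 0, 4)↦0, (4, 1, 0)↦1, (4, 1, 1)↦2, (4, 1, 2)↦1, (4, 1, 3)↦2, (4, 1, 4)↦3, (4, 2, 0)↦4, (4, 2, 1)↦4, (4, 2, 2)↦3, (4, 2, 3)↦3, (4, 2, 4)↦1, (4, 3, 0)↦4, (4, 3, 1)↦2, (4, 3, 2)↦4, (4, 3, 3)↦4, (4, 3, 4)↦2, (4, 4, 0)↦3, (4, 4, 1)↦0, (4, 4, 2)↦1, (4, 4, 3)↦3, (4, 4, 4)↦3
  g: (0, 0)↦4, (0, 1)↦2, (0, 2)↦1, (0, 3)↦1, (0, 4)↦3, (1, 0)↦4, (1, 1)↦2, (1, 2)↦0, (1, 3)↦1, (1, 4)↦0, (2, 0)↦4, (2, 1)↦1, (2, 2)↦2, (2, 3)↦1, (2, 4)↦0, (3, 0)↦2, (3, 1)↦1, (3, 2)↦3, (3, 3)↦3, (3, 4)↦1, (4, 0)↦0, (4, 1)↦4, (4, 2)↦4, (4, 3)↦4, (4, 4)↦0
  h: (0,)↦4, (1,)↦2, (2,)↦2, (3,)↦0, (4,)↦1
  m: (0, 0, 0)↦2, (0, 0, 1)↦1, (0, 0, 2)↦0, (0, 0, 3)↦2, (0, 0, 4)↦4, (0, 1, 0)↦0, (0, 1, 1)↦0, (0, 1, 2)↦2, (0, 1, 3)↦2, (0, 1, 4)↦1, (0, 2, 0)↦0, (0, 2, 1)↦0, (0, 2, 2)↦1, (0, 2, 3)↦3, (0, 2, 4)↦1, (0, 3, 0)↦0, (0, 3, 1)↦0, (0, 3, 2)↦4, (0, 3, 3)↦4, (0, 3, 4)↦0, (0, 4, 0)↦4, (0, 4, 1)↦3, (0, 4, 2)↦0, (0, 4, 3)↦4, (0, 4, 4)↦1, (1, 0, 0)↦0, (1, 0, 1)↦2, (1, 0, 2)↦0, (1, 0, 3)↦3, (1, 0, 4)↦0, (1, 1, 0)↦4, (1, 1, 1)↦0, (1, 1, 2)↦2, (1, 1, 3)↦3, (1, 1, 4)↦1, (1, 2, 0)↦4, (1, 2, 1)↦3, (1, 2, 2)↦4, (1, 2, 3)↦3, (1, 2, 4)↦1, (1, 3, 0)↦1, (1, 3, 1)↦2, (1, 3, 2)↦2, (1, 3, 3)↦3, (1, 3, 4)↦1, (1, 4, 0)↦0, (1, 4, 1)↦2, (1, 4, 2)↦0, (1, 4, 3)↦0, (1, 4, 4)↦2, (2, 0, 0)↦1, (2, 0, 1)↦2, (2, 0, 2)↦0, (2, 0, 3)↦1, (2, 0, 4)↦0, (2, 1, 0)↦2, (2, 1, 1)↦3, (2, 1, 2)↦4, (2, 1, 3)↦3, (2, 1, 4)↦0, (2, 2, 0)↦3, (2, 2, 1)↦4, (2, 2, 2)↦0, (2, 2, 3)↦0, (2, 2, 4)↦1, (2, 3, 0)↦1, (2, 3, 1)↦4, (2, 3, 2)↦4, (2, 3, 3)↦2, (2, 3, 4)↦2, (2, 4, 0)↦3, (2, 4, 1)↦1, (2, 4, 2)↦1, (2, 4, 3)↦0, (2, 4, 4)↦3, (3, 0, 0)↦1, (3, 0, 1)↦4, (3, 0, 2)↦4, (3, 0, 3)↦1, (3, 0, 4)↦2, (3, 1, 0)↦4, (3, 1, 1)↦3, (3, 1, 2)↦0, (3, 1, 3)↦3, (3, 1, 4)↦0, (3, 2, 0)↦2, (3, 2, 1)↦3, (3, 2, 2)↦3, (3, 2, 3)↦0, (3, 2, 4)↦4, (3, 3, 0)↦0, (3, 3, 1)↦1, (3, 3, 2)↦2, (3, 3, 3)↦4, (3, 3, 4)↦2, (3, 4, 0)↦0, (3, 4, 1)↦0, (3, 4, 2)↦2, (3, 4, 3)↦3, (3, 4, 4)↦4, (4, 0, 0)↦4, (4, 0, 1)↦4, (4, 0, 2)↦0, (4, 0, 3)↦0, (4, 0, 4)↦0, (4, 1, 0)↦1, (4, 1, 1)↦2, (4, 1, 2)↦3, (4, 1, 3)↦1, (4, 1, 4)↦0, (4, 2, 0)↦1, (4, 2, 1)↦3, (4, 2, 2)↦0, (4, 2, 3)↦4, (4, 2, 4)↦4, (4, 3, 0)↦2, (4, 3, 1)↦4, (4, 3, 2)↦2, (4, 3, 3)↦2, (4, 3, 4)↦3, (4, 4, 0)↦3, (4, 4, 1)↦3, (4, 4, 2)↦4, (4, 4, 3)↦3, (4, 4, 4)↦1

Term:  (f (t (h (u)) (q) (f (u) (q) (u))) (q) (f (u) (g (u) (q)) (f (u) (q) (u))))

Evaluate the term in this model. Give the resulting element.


  u = 0
  (h (u)) = h(0,) = 4
  q = 2
  u = 0
  q = 2
  u = 0
  (f (u) (q) (u)) = f(0, 2, 0) = 4
  (t (h (u)) (q) (f (u) (q) (u))) = t(4, 2, 4) = 0
  q = 2
  u = 0
  u = 0
  q = 2
  (g (u) (q)) = g(0, 2) = 1
  u = 0
  q = 2
  u = 0
  (f (u) (q) (u)) = f(0, 2, 0) = 4
  (f (u) (g (u) (q)) (f (u) (q) (u))) = f(0, 1, 4) = 4
  (f (t (h (u)) (q) (f (u) (q) (u))) (q) (f (u) (g (u) (q)) (f (u) (q) (u)))) = f(0, 2, 4) = 1

value = 1
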